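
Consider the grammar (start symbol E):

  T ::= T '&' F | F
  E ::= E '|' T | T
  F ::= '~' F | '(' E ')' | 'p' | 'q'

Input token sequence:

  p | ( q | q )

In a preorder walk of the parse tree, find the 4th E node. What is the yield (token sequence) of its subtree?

[E [E [T [F p]]] | [T [F ( [E [E [T [F q]]] | [T [F q]]] )]]]

q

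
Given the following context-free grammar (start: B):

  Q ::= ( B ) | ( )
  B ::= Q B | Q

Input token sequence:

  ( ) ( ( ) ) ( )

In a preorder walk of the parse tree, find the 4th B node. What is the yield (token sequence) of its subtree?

[B [Q ( )] [B [Q ( [B [Q ( )]] )] [B [Q ( )]]]]

( )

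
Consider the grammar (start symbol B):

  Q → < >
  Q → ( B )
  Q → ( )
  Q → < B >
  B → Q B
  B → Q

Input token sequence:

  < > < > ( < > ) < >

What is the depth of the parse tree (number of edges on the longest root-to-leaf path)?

6

[B [Q < >] [B [Q < >] [B [Q ( [B [Q < >]] )] [B [Q < >]]]]]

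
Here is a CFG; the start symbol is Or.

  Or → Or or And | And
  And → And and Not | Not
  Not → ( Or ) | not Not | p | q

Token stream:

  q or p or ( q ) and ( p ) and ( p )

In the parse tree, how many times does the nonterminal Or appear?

[Or [Or [Or [And [Not q]]] or [And [Not p]]] or [And [And [And [Not ( [Or [And [Not q]]] )]] and [Not ( [Or [And [Not p]]] )]] and [Not ( [Or [And [Not p]]] )]]]

6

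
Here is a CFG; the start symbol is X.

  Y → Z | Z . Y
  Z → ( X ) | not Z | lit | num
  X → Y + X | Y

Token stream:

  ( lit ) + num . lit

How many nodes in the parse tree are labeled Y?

[X [Y [Z ( [X [Y [Z lit]]] )]] + [X [Y [Z num] . [Y [Z lit]]]]]

4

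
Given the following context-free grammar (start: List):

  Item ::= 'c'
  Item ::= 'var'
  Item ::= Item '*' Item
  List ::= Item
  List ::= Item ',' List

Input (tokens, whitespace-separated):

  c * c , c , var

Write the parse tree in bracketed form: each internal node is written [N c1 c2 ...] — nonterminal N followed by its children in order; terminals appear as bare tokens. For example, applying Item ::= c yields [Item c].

[List [Item [Item c] * [Item c]] , [List [Item c] , [List [Item var]]]]

List
Item , List
Item * Item , List
c * Item , List
c * c , List
c * c , Item , List
c * c , c , List
c * c , c , Item
c * c , c , var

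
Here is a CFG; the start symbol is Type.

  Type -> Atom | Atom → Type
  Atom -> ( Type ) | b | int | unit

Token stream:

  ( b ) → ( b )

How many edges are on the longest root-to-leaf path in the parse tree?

[Type [Atom ( [Type [Atom b]] )] → [Type [Atom ( [Type [Atom b]] )]]]

5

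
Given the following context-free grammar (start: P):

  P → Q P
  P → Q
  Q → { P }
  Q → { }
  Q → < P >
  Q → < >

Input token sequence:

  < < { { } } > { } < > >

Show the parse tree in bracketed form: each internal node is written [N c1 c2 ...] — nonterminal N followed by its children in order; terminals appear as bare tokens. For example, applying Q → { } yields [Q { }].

[P [Q < [P [Q < [P [Q { [P [Q { }]] }]] >] [P [Q { }] [P [Q < >]]]] >]]

P
Q
< P >
< Q P >
< < P > P >
< < Q > P >
< < { P } > P >
< < { Q } > P >
< < { { } } > P >
< < { { } } > Q P >
< < { { } } > { } P >
< < { { } } > { } Q >
< < { { } } > { } < > >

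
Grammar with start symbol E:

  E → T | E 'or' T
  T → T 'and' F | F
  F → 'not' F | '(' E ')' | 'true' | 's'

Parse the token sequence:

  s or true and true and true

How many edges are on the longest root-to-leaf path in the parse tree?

[E [E [T [F s]]] or [T [T [T [F true]] and [F true]] and [F true]]]

5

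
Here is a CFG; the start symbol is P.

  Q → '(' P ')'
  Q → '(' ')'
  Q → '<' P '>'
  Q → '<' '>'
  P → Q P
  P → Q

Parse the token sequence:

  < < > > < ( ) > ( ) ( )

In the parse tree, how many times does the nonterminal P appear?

6

[P [Q < [P [Q < >]] >] [P [Q < [P [Q ( )]] >] [P [Q ( )] [P [Q ( )]]]]]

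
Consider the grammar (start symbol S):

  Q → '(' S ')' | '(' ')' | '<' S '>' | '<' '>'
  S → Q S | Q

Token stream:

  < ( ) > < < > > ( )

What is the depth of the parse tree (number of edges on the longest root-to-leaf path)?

5

[S [Q < [S [Q ( )]] >] [S [Q < [S [Q < >]] >] [S [Q ( )]]]]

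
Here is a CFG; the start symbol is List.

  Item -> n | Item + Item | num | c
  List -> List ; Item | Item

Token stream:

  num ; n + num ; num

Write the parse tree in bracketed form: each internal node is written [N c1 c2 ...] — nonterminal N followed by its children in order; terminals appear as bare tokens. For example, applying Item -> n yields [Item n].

List
List ; Item
List ; Item ; Item
Item ; Item ; Item
num ; Item ; Item
num ; Item + Item ; Item
num ; n + Item ; Item
num ; n + num ; Item
num ; n + num ; num

[List [List [List [Item num]] ; [Item [Item n] + [Item num]]] ; [Item num]]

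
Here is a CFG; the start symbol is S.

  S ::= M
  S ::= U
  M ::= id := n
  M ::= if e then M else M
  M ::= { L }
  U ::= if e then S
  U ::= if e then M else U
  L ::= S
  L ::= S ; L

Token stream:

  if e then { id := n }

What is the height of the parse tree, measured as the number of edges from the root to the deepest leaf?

[S [U if e then [S [M { [L [S [M id := n]]] }]]]]

7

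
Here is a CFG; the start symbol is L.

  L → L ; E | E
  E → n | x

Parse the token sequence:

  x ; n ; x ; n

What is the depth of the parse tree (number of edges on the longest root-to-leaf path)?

[L [L [L [L [E x]] ; [E n]] ; [E x]] ; [E n]]

5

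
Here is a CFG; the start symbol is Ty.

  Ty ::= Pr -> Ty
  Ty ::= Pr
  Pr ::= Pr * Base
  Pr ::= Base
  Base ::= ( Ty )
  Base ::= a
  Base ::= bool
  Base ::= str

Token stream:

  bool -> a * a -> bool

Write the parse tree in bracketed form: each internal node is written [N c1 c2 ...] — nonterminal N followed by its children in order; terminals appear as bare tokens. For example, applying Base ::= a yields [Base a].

Ty
Pr -> Ty
Base -> Ty
bool -> Ty
bool -> Pr -> Ty
bool -> Pr * Base -> Ty
bool -> Base * Base -> Ty
bool -> a * Base -> Ty
bool -> a * a -> Ty
bool -> a * a -> Pr
bool -> a * a -> Base
bool -> a * a -> bool

[Ty [Pr [Base bool]] -> [Ty [Pr [Pr [Base a]] * [Base a]] -> [Ty [Pr [Base bool]]]]]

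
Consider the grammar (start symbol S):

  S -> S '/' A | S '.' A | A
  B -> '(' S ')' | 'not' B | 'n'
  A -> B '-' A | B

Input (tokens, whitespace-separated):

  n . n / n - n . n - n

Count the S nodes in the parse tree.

4

[S [S [S [S [A [B n]]] . [A [B n]]] / [A [B n] - [A [B n]]]] . [A [B n] - [A [B n]]]]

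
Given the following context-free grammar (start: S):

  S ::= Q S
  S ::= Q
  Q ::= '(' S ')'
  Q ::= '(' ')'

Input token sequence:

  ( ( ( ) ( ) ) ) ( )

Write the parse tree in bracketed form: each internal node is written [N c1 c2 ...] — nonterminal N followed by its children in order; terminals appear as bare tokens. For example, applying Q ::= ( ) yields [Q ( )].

S
Q S
( S ) S
( Q ) S
( ( S ) ) S
( ( Q S ) ) S
( ( ( ) S ) ) S
( ( ( ) Q ) ) S
( ( ( ) ( ) ) ) S
( ( ( ) ( ) ) ) Q
( ( ( ) ( ) ) ) ( )

[S [Q ( [S [Q ( [S [Q ( )] [S [Q ( )]]] )]] )] [S [Q ( )]]]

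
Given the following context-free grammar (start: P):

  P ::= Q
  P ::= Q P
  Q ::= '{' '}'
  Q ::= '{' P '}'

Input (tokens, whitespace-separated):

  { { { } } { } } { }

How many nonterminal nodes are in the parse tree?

10

[P [Q { [P [Q { [P [Q { }]] }] [P [Q { }]]] }] [P [Q { }]]]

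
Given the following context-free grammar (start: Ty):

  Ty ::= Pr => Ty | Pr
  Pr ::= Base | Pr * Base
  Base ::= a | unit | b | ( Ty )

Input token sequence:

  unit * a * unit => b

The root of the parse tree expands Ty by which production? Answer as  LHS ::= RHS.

[Ty [Pr [Pr [Pr [Base unit]] * [Base a]] * [Base unit]] => [Ty [Pr [Base b]]]]

Ty ::= Pr => Ty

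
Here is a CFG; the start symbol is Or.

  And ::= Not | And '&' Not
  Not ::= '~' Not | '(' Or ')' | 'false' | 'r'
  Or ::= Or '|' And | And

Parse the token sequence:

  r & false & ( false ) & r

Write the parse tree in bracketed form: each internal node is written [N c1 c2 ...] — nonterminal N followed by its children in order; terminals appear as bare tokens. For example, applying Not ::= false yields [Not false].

[Or [And [And [And [And [Not r]] & [Not false]] & [Not ( [Or [And [Not false]]] )]] & [Not r]]]

Or
And
And & Not
And & Not & Not
And & Not & Not & Not
Not & Not & Not & Not
r & Not & Not & Not
r & false & Not & Not
r & false & ( Or ) & Not
r & false & ( And ) & Not
r & false & ( Not ) & Not
r & false & ( false ) & Not
r & false & ( false ) & r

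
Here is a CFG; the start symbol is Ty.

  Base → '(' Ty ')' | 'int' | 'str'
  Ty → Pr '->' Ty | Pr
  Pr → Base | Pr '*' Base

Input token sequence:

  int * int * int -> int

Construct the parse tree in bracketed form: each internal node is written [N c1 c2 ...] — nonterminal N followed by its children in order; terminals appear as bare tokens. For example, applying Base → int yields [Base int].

Ty
Pr -> Ty
Pr * Base -> Ty
Pr * Base * Base -> Ty
Base * Base * Base -> Ty
int * Base * Base -> Ty
int * int * Base -> Ty
int * int * int -> Ty
int * int * int -> Pr
int * int * int -> Base
int * int * int -> int

[Ty [Pr [Pr [Pr [Base int]] * [Base int]] * [Base int]] -> [Ty [Pr [Base int]]]]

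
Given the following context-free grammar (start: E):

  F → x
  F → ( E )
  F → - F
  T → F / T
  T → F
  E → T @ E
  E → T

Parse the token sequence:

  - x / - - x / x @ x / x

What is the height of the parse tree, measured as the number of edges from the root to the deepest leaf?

[E [T [F - [F x]] / [T [F - [F - [F x]]] / [T [F x]]]] @ [E [T [F x] / [T [F x]]]]]

6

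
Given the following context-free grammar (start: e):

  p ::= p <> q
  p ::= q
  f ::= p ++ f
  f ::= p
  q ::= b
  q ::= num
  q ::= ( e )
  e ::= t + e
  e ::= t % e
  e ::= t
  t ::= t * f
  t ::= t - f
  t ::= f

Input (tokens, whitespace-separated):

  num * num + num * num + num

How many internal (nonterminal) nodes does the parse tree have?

23

[e [t [t [f [p [q num]]]] * [f [p [q num]]]] + [e [t [t [f [p [q num]]]] * [f [p [q num]]]] + [e [t [f [p [q num]]]]]]]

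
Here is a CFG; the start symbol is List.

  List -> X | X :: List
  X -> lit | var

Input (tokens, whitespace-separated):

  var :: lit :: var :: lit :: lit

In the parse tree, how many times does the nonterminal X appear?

[List [X var] :: [List [X lit] :: [List [X var] :: [List [X lit] :: [List [X lit]]]]]]

5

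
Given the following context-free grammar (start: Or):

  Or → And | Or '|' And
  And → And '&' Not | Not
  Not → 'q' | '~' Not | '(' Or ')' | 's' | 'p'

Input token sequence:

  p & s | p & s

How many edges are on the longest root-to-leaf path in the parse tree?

5

[Or [Or [And [And [Not p]] & [Not s]]] | [And [And [Not p]] & [Not s]]]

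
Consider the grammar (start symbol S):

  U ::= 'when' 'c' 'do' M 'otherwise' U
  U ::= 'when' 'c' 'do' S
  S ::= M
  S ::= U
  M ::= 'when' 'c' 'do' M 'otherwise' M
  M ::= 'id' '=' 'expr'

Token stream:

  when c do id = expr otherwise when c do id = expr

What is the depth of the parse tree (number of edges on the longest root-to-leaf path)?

5

[S [U when c do [M id = expr] otherwise [U when c do [S [M id = expr]]]]]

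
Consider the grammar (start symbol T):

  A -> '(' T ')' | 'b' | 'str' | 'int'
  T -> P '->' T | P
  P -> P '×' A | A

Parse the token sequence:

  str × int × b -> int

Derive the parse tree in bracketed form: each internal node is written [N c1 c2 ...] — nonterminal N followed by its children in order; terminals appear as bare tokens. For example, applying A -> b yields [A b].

[T [P [P [P [A str]] × [A int]] × [A b]] -> [T [P [A int]]]]

T
P -> T
P × A -> T
P × A × A -> T
A × A × A -> T
str × A × A -> T
str × int × A -> T
str × int × b -> T
str × int × b -> P
str × int × b -> A
str × int × b -> int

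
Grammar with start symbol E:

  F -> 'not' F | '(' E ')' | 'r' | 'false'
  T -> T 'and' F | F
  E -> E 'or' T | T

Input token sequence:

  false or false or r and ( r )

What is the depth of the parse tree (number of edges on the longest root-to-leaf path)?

6

[E [E [E [T [F false]]] or [T [F false]]] or [T [T [F r]] and [F ( [E [T [F r]]] )]]]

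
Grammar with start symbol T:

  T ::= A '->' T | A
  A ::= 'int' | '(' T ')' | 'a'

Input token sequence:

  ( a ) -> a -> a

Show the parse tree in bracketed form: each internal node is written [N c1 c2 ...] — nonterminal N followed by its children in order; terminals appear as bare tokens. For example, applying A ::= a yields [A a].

T
A -> T
( T ) -> T
( A ) -> T
( a ) -> T
( a ) -> A -> T
( a ) -> a -> T
( a ) -> a -> A
( a ) -> a -> a

[T [A ( [T [A a]] )] -> [T [A a] -> [T [A a]]]]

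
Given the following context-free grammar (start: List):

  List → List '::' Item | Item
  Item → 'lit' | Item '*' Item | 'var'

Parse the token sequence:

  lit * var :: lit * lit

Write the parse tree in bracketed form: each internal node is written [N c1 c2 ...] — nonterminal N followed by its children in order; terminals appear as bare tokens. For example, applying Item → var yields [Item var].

[List [List [Item [Item lit] * [Item var]]] :: [Item [Item lit] * [Item lit]]]

List
List :: Item
Item :: Item
Item * Item :: Item
lit * Item :: Item
lit * var :: Item
lit * var :: Item * Item
lit * var :: lit * Item
lit * var :: lit * lit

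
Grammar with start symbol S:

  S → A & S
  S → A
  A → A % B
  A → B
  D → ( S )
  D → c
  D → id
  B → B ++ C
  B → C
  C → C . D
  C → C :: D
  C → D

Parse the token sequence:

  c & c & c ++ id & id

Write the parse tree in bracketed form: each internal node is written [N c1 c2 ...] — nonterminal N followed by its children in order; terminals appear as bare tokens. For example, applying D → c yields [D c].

[S [A [B [C [D c]]]] & [S [A [B [C [D c]]]] & [S [A [B [B [C [D c]]] ++ [C [D id]]]] & [S [A [B [C [D id]]]]]]]]

S
A & S
B & S
C & S
D & S
c & S
c & A & S
c & B & S
c & C & S
c & D & S
c & c & S
c & c & A & S
c & c & B & S
c & c & B ++ C & S
c & c & C ++ C & S
c & c & D ++ C & S
c & c & c ++ C & S
c & c & c ++ D & S
c & c & c ++ id & S
c & c & c ++ id & A
c & c & c ++ id & B
c & c & c ++ id & C
c & c & c ++ id & D
c & c & c ++ id & id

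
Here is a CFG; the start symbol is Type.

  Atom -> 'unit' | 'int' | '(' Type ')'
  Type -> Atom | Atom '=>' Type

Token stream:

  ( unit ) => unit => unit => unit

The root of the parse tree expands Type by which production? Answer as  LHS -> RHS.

[Type [Atom ( [Type [Atom unit]] )] => [Type [Atom unit] => [Type [Atom unit] => [Type [Atom unit]]]]]

Type -> Atom '=>' Type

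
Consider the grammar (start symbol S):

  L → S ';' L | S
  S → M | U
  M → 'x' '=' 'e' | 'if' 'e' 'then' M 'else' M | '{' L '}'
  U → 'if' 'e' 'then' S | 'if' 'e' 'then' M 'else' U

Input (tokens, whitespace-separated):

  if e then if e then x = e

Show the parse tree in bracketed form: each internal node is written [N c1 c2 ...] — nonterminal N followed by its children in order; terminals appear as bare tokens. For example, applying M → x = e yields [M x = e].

[S [U if e then [S [U if e then [S [M x = e]]]]]]

S
U
if e then S
if e then U
if e then if e then S
if e then if e then M
if e then if e then x = e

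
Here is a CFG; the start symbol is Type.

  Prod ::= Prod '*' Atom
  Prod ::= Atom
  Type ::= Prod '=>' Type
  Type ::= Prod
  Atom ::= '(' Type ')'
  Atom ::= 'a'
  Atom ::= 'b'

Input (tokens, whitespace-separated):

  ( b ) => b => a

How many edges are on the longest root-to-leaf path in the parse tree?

6

[Type [Prod [Atom ( [Type [Prod [Atom b]]] )]] => [Type [Prod [Atom b]] => [Type [Prod [Atom a]]]]]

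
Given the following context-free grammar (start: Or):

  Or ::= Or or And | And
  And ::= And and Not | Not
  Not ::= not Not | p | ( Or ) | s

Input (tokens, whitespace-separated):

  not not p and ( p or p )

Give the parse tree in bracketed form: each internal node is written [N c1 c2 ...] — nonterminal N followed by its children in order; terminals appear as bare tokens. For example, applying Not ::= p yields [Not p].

[Or [And [And [Not not [Not not [Not p]]]] and [Not ( [Or [Or [And [Not p]]] or [And [Not p]]] )]]]

Or
And
And and Not
Not and Not
not Not and Not
not not Not and Not
not not p and Not
not not p and ( Or )
not not p and ( Or or And )
not not p and ( And or And )
not not p and ( Not or And )
not not p and ( p or And )
not not p and ( p or Not )
not not p and ( p or p )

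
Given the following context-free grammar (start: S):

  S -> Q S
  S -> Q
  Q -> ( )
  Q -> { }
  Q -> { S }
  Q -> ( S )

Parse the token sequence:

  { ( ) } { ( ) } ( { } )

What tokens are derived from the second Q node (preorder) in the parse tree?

[S [Q { [S [Q ( )]] }] [S [Q { [S [Q ( )]] }] [S [Q ( [S [Q { }]] )]]]]

( )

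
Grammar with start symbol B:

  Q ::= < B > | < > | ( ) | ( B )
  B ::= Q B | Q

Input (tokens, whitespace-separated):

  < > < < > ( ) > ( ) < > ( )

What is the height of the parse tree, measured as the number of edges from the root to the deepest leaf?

6

[B [Q < >] [B [Q < [B [Q < >] [B [Q ( )]]] >] [B [Q ( )] [B [Q < >] [B [Q ( )]]]]]]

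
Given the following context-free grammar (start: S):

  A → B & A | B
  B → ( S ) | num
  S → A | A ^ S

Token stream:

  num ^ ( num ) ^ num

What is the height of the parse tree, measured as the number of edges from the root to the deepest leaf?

7

[S [A [B num]] ^ [S [A [B ( [S [A [B num]]] )]] ^ [S [A [B num]]]]]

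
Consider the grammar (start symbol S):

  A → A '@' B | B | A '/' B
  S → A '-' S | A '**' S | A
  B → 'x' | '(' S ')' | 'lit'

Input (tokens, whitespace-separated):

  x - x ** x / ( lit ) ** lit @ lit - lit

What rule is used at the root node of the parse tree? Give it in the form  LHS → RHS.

[S [A [B x]] - [S [A [B x]] ** [S [A [A [B x]] / [B ( [S [A [B lit]]] )]] ** [S [A [A [B lit]] @ [B lit]] - [S [A [B lit]]]]]]]

S → A '-' S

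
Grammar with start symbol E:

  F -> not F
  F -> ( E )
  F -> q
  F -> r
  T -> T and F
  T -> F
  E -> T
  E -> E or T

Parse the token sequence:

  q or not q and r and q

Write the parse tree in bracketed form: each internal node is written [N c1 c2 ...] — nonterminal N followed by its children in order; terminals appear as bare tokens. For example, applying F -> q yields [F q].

[E [E [T [F q]]] or [T [T [T [F not [F q]]] and [F r]] and [F q]]]

E
E or T
T or T
F or T
q or T
q or T and F
q or T and F and F
q or F and F and F
q or not F and F and F
q or not q and F and F
q or not q and r and F
q or not q and r and q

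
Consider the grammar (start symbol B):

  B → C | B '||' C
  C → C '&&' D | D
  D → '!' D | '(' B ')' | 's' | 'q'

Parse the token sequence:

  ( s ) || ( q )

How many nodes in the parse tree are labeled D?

4

[B [B [C [D ( [B [C [D s]]] )]]] || [C [D ( [B [C [D q]]] )]]]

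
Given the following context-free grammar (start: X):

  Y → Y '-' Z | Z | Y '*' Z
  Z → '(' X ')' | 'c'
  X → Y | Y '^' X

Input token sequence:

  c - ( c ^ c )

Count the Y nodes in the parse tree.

4

[X [Y [Y [Z c]] - [Z ( [X [Y [Z c]] ^ [X [Y [Z c]]]] )]]]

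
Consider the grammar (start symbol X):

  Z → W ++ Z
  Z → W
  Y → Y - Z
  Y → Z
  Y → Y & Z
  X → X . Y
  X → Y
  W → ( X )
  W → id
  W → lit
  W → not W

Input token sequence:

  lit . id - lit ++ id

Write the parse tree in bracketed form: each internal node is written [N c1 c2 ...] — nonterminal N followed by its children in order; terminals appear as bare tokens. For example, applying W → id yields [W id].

X
X . Y
Y . Y
Z . Y
W . Y
lit . Y
lit . Y - Z
lit . Z - Z
lit . W - Z
lit . id - Z
lit . id - W ++ Z
lit . id - lit ++ Z
lit . id - lit ++ W
lit . id - lit ++ id

[X [X [Y [Z [W lit]]]] . [Y [Y [Z [W id]]] - [Z [W lit] ++ [Z [W id]]]]]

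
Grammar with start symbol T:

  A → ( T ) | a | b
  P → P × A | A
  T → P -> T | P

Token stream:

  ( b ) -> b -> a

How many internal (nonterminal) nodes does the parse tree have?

[T [P [A ( [T [P [A b]]] )]] -> [T [P [A b]] -> [T [P [A a]]]]]

12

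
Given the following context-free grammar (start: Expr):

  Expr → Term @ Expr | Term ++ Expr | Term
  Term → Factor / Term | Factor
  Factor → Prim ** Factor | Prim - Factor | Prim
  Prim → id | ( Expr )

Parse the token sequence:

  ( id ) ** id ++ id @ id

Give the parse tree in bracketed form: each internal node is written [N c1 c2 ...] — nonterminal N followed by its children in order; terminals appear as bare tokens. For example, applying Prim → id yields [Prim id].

[Expr [Term [Factor [Prim ( [Expr [Term [Factor [Prim id]]]] )] ** [Factor [Prim id]]]] ++ [Expr [Term [Factor [Prim id]]] @ [Expr [Term [Factor [Prim id]]]]]]

Expr
Term ++ Expr
Factor ++ Expr
Prim ** Factor ++ Expr
( Expr ) ** Factor ++ Expr
( Term ) ** Factor ++ Expr
( Factor ) ** Factor ++ Expr
( Prim ) ** Factor ++ Expr
( id ) ** Factor ++ Expr
( id ) ** Prim ++ Expr
( id ) ** id ++ Expr
( id ) ** id ++ Term @ Expr
( id ) ** id ++ Factor @ Expr
( id ) ** id ++ Prim @ Expr
( id ) ** id ++ id @ Expr
( id ) ** id ++ id @ Term
( id ) ** id ++ id @ Factor
( id ) ** id ++ id @ Prim
( id ) ** id ++ id @ id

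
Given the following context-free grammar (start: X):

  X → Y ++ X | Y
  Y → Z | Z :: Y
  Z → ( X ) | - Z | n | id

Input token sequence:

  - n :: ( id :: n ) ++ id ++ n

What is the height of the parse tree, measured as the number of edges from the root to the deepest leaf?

8

[X [Y [Z - [Z n]] :: [Y [Z ( [X [Y [Z id] :: [Y [Z n]]]] )]]] ++ [X [Y [Z id]] ++ [X [Y [Z n]]]]]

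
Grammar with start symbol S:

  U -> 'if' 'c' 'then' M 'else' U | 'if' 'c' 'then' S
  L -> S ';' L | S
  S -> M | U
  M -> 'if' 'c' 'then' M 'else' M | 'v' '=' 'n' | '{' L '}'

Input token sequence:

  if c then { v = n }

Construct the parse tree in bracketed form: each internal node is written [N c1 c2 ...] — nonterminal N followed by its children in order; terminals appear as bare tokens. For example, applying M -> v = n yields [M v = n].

[S [U if c then [S [M { [L [S [M v = n]]] }]]]]

S
U
if c then S
if c then M
if c then { L }
if c then { S }
if c then { M }
if c then { v = n }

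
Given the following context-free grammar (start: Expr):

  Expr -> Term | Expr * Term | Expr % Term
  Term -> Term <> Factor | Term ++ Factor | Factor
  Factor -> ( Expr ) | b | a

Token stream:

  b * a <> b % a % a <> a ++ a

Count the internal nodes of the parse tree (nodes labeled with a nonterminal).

[Expr [Expr [Expr [Expr [Term [Factor b]]] * [Term [Term [Factor a]] <> [Factor b]]] % [Term [Factor a]]] % [Term [Term [Term [Factor a]] <> [Factor a]] ++ [Factor a]]]

18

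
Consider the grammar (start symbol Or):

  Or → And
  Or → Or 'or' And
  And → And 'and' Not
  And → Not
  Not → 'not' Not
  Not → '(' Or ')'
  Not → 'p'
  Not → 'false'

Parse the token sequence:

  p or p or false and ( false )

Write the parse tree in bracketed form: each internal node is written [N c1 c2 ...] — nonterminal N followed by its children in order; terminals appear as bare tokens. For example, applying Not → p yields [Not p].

Or
Or or And
Or or And or And
And or And or And
Not or And or And
p or And or And
p or Not or And
p or p or And
p or p or And and Not
p or p or Not and Not
p or p or false and Not
p or p or false and ( Or )
p or p or false and ( And )
p or p or false and ( Not )
p or p or false and ( false )

[Or [Or [Or [And [Not p]]] or [And [Not p]]] or [And [And [Not false]] and [Not ( [Or [And [Not false]]] )]]]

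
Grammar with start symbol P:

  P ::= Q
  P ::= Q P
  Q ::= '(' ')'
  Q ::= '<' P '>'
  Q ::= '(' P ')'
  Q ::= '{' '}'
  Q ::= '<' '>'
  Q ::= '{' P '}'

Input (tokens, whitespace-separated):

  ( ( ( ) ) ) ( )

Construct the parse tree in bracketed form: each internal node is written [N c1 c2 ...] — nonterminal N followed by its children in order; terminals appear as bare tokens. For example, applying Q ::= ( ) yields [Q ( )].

P
Q P
( P ) P
( Q ) P
( ( P ) ) P
( ( Q ) ) P
( ( ( ) ) ) P
( ( ( ) ) ) Q
( ( ( ) ) ) ( )

[P [Q ( [P [Q ( [P [Q ( )]] )]] )] [P [Q ( )]]]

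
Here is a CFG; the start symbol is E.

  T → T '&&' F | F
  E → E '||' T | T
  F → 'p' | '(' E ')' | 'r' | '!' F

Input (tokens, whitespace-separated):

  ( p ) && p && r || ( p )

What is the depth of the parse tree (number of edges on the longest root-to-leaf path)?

9

[E [E [T [T [T [F ( [E [T [F p]]] )]] && [F p]] && [F r]]] || [T [F ( [E [T [F p]]] )]]]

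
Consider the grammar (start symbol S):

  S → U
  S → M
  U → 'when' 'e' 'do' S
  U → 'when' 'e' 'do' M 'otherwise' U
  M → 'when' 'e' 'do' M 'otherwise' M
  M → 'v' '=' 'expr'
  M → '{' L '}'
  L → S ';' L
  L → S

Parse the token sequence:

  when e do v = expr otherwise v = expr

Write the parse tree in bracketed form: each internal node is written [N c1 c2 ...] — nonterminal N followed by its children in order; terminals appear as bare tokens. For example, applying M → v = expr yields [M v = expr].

[S [M when e do [M v = expr] otherwise [M v = expr]]]

S
M
when e do M otherwise M
when e do v = expr otherwise M
when e do v = expr otherwise v = expr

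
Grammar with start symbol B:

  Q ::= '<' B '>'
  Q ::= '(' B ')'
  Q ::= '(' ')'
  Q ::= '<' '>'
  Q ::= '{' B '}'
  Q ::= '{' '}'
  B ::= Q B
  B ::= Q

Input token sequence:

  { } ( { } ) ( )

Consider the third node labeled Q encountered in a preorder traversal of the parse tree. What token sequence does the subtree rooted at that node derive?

{ }

[B [Q { }] [B [Q ( [B [Q { }]] )] [B [Q ( )]]]]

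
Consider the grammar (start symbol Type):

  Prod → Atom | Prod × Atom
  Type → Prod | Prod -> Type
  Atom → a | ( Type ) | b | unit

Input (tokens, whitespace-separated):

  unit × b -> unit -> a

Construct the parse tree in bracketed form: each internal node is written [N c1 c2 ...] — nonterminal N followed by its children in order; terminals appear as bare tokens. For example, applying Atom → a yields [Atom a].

[Type [Prod [Prod [Atom unit]] × [Atom b]] -> [Type [Prod [Atom unit]] -> [Type [Prod [Atom a]]]]]

Type
Prod -> Type
Prod × Atom -> Type
Atom × Atom -> Type
unit × Atom -> Type
unit × b -> Type
unit × b -> Prod -> Type
unit × b -> Atom -> Type
unit × b -> unit -> Type
unit × b -> unit -> Prod
unit × b -> unit -> Atom
unit × b -> unit -> a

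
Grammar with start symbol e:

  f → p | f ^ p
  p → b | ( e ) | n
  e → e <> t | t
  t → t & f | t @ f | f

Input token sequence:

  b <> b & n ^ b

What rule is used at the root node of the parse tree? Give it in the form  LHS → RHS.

e → e <> t

[e [e [t [f [p b]]]] <> [t [t [f [p b]]] & [f [f [p n]] ^ [p b]]]]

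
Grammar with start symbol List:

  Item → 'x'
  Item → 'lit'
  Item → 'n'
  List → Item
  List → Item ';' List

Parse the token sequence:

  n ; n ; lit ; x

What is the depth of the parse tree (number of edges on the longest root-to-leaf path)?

[List [Item n] ; [List [Item n] ; [List [Item lit] ; [List [Item x]]]]]

5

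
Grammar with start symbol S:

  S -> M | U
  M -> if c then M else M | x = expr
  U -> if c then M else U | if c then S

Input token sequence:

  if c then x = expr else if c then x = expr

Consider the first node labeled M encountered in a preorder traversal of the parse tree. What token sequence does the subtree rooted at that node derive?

x = expr

[S [U if c then [M x = expr] else [U if c then [S [M x = expr]]]]]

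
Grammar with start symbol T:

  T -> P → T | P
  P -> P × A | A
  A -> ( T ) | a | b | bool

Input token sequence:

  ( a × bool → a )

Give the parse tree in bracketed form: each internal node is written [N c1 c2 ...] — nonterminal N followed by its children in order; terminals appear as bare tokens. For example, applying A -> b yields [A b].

[T [P [A ( [T [P [P [A a]] × [A bool]] → [T [P [A a]]]] )]]]

T
P
A
( T )
( P → T )
( P × A → T )
( A × A → T )
( a × A → T )
( a × bool → T )
( a × bool → P )
( a × bool → A )
( a × bool → a )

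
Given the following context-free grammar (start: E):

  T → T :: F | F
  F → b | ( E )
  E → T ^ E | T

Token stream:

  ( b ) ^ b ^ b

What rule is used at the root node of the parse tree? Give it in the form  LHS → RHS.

[E [T [F ( [E [T [F b]]] )]] ^ [E [T [F b]] ^ [E [T [F b]]]]]

E → T ^ E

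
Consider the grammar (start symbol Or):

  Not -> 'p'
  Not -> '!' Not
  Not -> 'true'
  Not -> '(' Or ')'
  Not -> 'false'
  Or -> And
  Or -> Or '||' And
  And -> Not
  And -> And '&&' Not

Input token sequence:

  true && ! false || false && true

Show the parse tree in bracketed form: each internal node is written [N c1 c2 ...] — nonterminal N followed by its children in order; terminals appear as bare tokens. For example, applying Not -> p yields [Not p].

[Or [Or [And [And [Not true]] && [Not ! [Not false]]]] || [And [And [Not false]] && [Not true]]]

Or
Or || And
And || And
And && Not || And
Not && Not || And
true && Not || And
true && ! Not || And
true && ! false || And
true && ! false || And && Not
true && ! false || Not && Not
true && ! false || false && Not
true && ! false || false && true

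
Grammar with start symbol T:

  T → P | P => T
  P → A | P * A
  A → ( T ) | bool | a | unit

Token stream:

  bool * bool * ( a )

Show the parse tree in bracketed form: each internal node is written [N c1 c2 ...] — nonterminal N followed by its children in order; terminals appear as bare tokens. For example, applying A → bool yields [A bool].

[T [P [P [P [A bool]] * [A bool]] * [A ( [T [P [A a]]] )]]]

T
P
P * A
P * A * A
A * A * A
bool * A * A
bool * bool * A
bool * bool * ( T )
bool * bool * ( P )
bool * bool * ( A )
bool * bool * ( a )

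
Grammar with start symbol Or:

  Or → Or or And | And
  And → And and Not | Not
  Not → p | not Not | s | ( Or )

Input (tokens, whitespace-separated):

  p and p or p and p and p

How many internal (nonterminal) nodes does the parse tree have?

12

[Or [Or [And [And [Not p]] and [Not p]]] or [And [And [And [Not p]] and [Not p]] and [Not p]]]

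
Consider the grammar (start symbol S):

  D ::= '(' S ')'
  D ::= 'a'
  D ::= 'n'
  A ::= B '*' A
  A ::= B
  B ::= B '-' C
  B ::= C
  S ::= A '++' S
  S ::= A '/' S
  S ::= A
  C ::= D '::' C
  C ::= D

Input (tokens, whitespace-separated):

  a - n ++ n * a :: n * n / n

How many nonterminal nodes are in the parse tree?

[S [A [B [B [C [D a]]] - [C [D n]]]] ++ [S [A [B [C [D n]]] * [A [B [C [D a] :: [C [D n]]]] * [A [B [C [D n]]]]]] / [S [A [B [C [D n]]]]]]]

28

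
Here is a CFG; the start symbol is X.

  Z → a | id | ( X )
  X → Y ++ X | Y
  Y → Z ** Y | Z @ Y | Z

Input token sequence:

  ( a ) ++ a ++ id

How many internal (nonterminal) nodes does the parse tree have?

[X [Y [Z ( [X [Y [Z a]]] )]] ++ [X [Y [Z a]] ++ [X [Y [Z id]]]]]

12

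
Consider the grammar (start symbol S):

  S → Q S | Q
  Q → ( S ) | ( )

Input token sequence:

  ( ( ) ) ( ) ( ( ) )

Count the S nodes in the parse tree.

5

[S [Q ( [S [Q ( )]] )] [S [Q ( )] [S [Q ( [S [Q ( )]] )]]]]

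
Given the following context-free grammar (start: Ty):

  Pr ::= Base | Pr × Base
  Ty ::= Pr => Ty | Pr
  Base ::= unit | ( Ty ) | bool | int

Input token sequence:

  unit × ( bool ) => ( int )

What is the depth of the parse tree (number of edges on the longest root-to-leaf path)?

7

[Ty [Pr [Pr [Base unit]] × [Base ( [Ty [Pr [Base bool]]] )]] => [Ty [Pr [Base ( [Ty [Pr [Base int]]] )]]]]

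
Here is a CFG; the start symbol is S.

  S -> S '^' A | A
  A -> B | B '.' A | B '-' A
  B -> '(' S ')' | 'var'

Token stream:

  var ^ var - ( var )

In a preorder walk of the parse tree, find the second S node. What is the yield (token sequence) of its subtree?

[S [S [A [B var]]] ^ [A [B var] - [A [B ( [S [A [B var]]] )]]]]

var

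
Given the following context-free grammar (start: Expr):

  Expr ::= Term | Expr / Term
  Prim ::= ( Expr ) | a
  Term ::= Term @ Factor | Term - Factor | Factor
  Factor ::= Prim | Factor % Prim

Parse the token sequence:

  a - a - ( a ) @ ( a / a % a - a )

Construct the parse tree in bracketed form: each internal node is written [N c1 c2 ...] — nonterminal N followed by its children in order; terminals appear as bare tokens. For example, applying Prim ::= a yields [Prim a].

[Expr [Term [Term [Term [Term [Factor [Prim a]]] - [Factor [Prim a]]] - [Factor [Prim ( [Expr [Term [Factor [Prim a]]]] )]]] @ [Factor [Prim ( [Expr [Expr [Term [Factor [Prim a]]]] / [Term [Term [Factor [Factor [Prim a]] % [Prim a]]] - [Factor [Prim a]]]] )]]]]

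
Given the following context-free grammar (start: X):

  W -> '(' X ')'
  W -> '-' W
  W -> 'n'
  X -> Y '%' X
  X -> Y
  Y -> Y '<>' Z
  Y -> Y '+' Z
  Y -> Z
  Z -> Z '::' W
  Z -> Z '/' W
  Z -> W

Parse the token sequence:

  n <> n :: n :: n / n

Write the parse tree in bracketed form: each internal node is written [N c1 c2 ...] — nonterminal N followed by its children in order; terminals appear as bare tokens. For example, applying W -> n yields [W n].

[X [Y [Y [Z [W n]]] <> [Z [Z [Z [Z [W n]] :: [W n]] :: [W n]] / [W n]]]]

X
Y
Y <> Z
Z <> Z
W <> Z
n <> Z
n <> Z / W
n <> Z :: W / W
n <> Z :: W :: W / W
n <> W :: W :: W / W
n <> n :: W :: W / W
n <> n :: n :: W / W
n <> n :: n :: n / W
n <> n :: n :: n / n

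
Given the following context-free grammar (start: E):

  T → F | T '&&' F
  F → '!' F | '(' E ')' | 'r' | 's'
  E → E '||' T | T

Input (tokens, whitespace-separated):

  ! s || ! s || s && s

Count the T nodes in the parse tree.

4

[E [E [E [T [F ! [F s]]]] || [T [F ! [F s]]]] || [T [T [F s]] && [F s]]]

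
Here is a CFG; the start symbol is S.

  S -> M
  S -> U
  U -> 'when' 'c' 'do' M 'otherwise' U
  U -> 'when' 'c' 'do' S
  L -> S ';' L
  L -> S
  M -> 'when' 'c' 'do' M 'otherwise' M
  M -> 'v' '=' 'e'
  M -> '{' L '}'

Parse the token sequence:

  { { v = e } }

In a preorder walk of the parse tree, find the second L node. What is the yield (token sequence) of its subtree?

[S [M { [L [S [M { [L [S [M v = e]]] }]]] }]]

v = e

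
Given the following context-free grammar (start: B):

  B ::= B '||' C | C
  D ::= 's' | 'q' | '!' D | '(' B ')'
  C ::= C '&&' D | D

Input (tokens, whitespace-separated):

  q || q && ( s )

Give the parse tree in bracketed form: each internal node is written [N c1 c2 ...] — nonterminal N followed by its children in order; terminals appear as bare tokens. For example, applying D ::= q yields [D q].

B
B || C
C || C
D || C
q || C
q || C && D
q || D && D
q || q && D
q || q && ( B )
q || q && ( C )
q || q && ( D )
q || q && ( s )

[B [B [C [D q]]] || [C [C [D q]] && [D ( [B [C [D s]]] )]]]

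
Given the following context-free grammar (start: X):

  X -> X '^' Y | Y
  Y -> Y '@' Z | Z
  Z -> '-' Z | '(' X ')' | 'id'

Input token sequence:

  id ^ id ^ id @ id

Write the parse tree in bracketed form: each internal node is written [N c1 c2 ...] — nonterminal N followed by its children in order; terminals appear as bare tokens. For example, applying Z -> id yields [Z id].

X
X ^ Y
X ^ Y ^ Y
Y ^ Y ^ Y
Z ^ Y ^ Y
id ^ Y ^ Y
id ^ Z ^ Y
id ^ id ^ Y
id ^ id ^ Y @ Z
id ^ id ^ Z @ Z
id ^ id ^ id @ Z
id ^ id ^ id @ id

[X [X [X [Y [Z id]]] ^ [Y [Z id]]] ^ [Y [Y [Z id]] @ [Z id]]]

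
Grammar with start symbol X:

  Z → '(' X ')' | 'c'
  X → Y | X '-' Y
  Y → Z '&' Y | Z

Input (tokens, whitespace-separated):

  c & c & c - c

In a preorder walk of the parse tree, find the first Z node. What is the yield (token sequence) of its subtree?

[X [X [Y [Z c] & [Y [Z c] & [Y [Z c]]]]] - [Y [Z c]]]

c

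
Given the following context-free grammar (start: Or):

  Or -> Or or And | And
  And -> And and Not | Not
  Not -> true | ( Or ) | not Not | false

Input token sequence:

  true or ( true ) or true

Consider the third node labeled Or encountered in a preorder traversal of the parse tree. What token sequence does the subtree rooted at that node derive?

true

[Or [Or [Or [And [Not true]]] or [And [Not ( [Or [And [Not true]]] )]]] or [And [Not true]]]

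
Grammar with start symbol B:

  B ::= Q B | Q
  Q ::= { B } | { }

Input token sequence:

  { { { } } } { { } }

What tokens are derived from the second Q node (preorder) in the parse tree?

[B [Q { [B [Q { [B [Q { }]] }]] }] [B [Q { [B [Q { }]] }]]]

{ { } }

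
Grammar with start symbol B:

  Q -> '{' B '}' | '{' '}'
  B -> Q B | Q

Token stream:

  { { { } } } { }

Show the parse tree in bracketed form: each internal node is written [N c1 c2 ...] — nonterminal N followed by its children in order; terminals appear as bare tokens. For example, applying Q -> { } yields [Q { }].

[B [Q { [B [Q { [B [Q { }]] }]] }] [B [Q { }]]]

B
Q B
{ B } B
{ Q } B
{ { B } } B
{ { Q } } B
{ { { } } } B
{ { { } } } Q
{ { { } } } { }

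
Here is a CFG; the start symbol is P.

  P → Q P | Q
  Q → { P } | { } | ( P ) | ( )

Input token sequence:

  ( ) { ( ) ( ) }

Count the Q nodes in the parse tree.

4

[P [Q ( )] [P [Q { [P [Q ( )] [P [Q ( )]]] }]]]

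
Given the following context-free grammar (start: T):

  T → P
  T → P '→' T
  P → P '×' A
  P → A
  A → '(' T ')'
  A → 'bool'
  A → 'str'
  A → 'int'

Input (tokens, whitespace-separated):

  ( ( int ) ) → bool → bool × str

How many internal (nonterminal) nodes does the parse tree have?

[T [P [A ( [T [P [A ( [T [P [A int]]] )]]] )]] → [T [P [A bool]] → [T [P [P [A bool]] × [A str]]]]]

17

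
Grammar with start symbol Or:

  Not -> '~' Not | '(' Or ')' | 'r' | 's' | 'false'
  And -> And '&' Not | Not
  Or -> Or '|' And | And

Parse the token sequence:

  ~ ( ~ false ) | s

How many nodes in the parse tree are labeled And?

3

[Or [Or [And [Not ~ [Not ( [Or [And [Not ~ [Not false]]]] )]]]] | [And [Not s]]]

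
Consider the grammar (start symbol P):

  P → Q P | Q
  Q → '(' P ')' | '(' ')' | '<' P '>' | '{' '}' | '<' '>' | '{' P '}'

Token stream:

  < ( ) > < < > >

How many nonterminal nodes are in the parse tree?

8

[P [Q < [P [Q ( )]] >] [P [Q < [P [Q < >]] >]]]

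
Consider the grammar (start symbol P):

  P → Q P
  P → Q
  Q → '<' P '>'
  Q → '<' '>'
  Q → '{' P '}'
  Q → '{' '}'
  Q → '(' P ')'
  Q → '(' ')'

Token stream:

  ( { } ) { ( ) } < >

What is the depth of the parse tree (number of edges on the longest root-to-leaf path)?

5

[P [Q ( [P [Q { }]] )] [P [Q { [P [Q ( )]] }] [P [Q < >]]]]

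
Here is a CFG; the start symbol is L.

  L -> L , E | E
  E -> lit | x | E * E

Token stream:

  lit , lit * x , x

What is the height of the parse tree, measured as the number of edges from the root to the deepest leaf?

4

[L [L [L [E lit]] , [E [E lit] * [E x]]] , [E x]]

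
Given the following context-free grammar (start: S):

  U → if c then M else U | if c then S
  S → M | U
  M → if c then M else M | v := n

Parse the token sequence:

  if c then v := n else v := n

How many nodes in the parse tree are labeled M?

[S [M if c then [M v := n] else [M v := n]]]

3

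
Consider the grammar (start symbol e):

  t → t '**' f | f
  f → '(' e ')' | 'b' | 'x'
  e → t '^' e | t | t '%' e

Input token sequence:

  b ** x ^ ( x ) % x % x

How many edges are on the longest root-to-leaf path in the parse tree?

7

[e [t [t [f b]] ** [f x]] ^ [e [t [f ( [e [t [f x]]] )]] % [e [t [f x]] % [e [t [f x]]]]]]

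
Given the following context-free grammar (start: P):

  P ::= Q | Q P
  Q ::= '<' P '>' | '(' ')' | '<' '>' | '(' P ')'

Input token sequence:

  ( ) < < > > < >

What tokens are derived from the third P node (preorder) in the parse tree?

[P [Q ( )] [P [Q < [P [Q < >]] >] [P [Q < >]]]]

< >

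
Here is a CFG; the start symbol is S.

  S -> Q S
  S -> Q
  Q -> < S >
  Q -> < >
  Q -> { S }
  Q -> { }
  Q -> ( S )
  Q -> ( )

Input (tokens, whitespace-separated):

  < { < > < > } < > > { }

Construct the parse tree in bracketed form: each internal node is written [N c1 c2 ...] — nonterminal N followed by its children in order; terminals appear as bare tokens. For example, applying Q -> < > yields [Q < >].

[S [Q < [S [Q { [S [Q < >] [S [Q < >]]] }] [S [Q < >]]] >] [S [Q { }]]]

S
Q S
< S > S
< Q S > S
< { S } S > S
< { Q S } S > S
< { < > S } S > S
< { < > Q } S > S
< { < > < > } S > S
< { < > < > } Q > S
< { < > < > } < > > S
< { < > < > } < > > Q
< { < > < > } < > > { }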